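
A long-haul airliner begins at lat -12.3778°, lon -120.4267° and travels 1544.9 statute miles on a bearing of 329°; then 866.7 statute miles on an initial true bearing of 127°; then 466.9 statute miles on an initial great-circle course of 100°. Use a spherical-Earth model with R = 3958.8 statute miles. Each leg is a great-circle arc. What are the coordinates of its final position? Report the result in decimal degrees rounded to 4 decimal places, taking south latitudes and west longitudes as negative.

Apply the spherical direct solution leg by leg, carrying full precision between legs.
Leg 1: from (-12.3778°, -120.4267°), δ = 1544.9/3958.8 = 0.390245 rad, θ = 329° → φ = 6.9070°, λ = -131.8093°.
Leg 2: from (6.9070°, -131.8093°), δ = 866.7/3958.8 = 0.218930 rad, θ = 127° → φ = -0.7087°, λ = -121.8200°.
Leg 3: from (-0.7087°, -121.8200°), δ = 466.9/3958.8 = 0.117940 rad, θ = 100° → φ = -1.8747°, λ = -115.1621°.

latitude -1.8747°, longitude -115.1621°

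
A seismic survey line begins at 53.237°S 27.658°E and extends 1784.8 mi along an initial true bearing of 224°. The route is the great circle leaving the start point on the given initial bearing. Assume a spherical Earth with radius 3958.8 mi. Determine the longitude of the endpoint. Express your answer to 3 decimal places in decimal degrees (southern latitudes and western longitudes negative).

The arc subtends δ = 1784.8/3958.8 = 0.450844 rad at the centre.
Converting: φ₁ = -0.929161 rad, θ = 3.909538 rad.
Destination latitude: φ₂ = arcsin( sin φ₁ cos δ + cos φ₁ sin δ cos θ ) = arcsin(-0.908663) = -65.321°.
Then Δλ = atan2(-0.181156, 0.172134) = -0.810930 rad, from sin θ sin δ cos φ₁ over cos δ − sin φ₁ sin φ₂.
Hence λ₂ = 27.658° + -46.463° = -18.805°.

longitude -18.805°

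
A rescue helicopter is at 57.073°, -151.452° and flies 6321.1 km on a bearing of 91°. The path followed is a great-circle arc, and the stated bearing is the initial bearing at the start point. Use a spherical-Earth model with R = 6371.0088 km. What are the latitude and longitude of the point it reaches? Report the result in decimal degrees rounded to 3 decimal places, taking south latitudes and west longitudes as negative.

δ = 6321.1/6371.0088 = 0.992166 rad (56.8469°).
Start latitude φ₁ = 0.996112 rad; initial bearing θ = 1.588250 rad.
sin φ₂ = sin φ₁ cos δ + cos φ₁ sin δ cos θ = (0.839364)(0.546878) + (0.543570)(0.837213)(-0.017452) = 0.451087
φ₂ = asin(0.451087) = 0.467983 rad = 26.813°.
Δλ = atan2( sin θ sin δ cos φ₁ , cos δ − sin φ₁ sin φ₂ ) = atan2(0.455014, 0.168252) = 1.216617 rad = 69.707°.
λ₂ = -151.452° + 69.707° = -81.745°.

latitude 26.813°, longitude -81.745°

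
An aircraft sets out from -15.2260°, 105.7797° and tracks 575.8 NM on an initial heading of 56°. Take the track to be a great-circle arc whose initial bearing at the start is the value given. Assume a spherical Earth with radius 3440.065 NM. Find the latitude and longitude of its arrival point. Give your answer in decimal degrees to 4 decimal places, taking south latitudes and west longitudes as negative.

latitude -9.7335°, longitude 113.8354°

Central angle δ = d/R = 0.167381 rad.
With φ₁ = -15.2260° = -0.265744 rad and θ = 56° = 0.977384 rad:
sin φ₂ = sin φ₁ cos δ + cos φ₁ sin δ cos θ = (-0.262627)(0.986025) + (0.964897)(0.166600)(0.559193) = -0.169065
φ₂ = asin(-0.169065) = -0.169881 rad = -9.7335°.
Then Δλ = atan2(0.133269, 0.941623) = 0.140598 rad, from sin θ sin δ cos φ₁ over cos δ − sin φ₁ sin φ₂.
λ₂ = λ₁ + Δλ = 113.8354°.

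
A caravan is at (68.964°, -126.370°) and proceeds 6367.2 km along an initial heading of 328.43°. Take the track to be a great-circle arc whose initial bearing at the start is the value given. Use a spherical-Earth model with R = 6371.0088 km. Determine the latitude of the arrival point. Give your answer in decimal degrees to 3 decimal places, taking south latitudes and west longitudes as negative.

Angular distance δ = d/R = 6367.2 / 6371.0088 = 0.999402 rad.
Start latitude φ₁ = 1.203649 rad; initial bearing θ = 5.732185 rad.
Destination latitude: φ₂ = arcsin( sin φ₁ cos δ + cos φ₁ sin δ cos θ ) = arcsin(0.762011) = 49.642°.
Then Δλ = atan2(-0.158074, -0.170422) = -2.393765 rad, from sin θ sin δ cos φ₁ over cos δ − sin φ₁ sin φ₂.
λ₂ = -126.370° + -137.153° = -263.523°, normalized to (−180°, 180°] → 96.477°.

latitude 49.642°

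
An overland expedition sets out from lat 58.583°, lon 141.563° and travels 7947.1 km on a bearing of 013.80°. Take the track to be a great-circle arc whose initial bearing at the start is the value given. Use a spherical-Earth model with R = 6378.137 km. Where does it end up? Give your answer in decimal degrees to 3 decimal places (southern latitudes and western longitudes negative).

latitude 48.772°, longitude -58.497°

Angular distance δ = d/R = 7947.1 / 6378.137 = 1.245991 rad.
Converting: φ₁ = 1.022466 rad, θ = 0.240855 rad.
Applying the spherical law of cosines for sides, sin φ₂ = sin φ₁ cos δ + cos φ₁ sin δ cos θ = 0.752087, so φ₂ = 48.772°.
Δλ = atan2( sin θ sin δ cos φ₁ , cos δ − sin φ₁ sin φ₂ ) = atan2(0.117837, -0.322704) = 2.791480 rad = 159.940°.
λ₂ = 141.563° + 159.940° = 301.503°, normalized to (−180°, 180°] → -58.497°.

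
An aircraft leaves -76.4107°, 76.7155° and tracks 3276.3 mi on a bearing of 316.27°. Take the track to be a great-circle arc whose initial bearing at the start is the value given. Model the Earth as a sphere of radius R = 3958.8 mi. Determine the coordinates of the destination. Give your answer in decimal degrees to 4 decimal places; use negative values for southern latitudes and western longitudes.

latitude -32.1873°, longitude 39.7444°

Angular distance δ = d/R = 3276.3 / 3958.8 = 0.827599 rad.
Start latitude φ₁ = -1.333618 rad; initial bearing θ = 5.519953 rad.
Applying the spherical law of cosines for sides, sin φ₂ = sin φ₁ cos δ + cos φ₁ sin δ cos θ = -0.532689, so φ₂ = -32.1873°.
Δλ = atan2( sin θ sin δ cos φ₁ , cos δ − sin φ₁ sin φ₂ ) = atan2(-0.119591, 0.158869) = -0.645267 rad = -36.9711°.
λ₂ = λ₁ + Δλ = 39.7444°.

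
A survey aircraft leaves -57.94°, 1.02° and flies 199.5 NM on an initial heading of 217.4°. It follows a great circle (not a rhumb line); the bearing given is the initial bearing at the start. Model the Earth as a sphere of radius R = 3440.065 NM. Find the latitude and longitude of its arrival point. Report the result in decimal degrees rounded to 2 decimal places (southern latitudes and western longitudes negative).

δ = 199.5/3440.065 = 0.057993 rad (3.3228°).
With φ₁ = -57.94° = -1.011244 rad and θ = 217.4° = 3.794346 rad:
Destination latitude: φ₂ = arcsin( sin φ₁ cos δ + cos φ₁ sin δ cos θ ) = arcsin(-0.870509) = -60.52°.
For the longitude increment, Δλ = atan2( sin θ sin δ cos φ₁, cos δ − sin φ₁ sin φ₂ ) = atan2(-0.018686, 0.260569) = -4.10°.
Hence λ₂ = 1.02° + -4.10° = -3.08°.

latitude -60.52°, longitude -3.08°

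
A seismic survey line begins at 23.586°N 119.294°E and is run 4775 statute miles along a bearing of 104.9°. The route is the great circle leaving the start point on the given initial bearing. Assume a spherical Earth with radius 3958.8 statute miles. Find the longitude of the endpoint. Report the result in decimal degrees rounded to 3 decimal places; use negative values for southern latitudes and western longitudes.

The arc subtends δ = 4775/3958.8 = 1.206174 rad at the centre.
With φ₁ = 23.586° = 0.411653 rad and θ = 104.9° = 1.830850 rad:
Applying the spherical law of cosines for sides, sin φ₂ = sin φ₁ cos δ + cos φ₁ sin δ cos θ = -0.077477, so φ₂ = -4.444°.
For the longitude increment, Δλ = atan2( sin θ sin δ cos φ₁, cos δ − sin φ₁ sin φ₂ ) = atan2(0.827422, 0.387597) = 64.900°.
λ₂ = 119.294° + 64.900° = 184.194°, normalized to (−180°, 180°] → -175.806°.

longitude -175.806°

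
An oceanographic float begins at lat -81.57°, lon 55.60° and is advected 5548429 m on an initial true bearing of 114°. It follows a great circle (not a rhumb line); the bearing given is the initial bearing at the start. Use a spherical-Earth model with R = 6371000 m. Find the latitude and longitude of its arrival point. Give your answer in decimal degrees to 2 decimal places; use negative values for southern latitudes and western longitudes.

latitude -43.06°, longitude 162.58°

Central angle δ = d/R = 0.870888 rad.
Converting: φ₁ = -1.423665 rad, θ = 1.989675 rad.
Applying the spherical law of cosines for sides, sin φ₂ = sin φ₁ cos δ + cos φ₁ sin δ cos θ = -0.682797, so φ₂ = -43.06°.
Then Δλ = atan2(0.102441, -0.031273) = 1.867088 rad, from sin θ sin δ cos φ₁ over cos δ − sin φ₁ sin φ₂.
λ₂ = 55.60° + 106.98° = 162.58°.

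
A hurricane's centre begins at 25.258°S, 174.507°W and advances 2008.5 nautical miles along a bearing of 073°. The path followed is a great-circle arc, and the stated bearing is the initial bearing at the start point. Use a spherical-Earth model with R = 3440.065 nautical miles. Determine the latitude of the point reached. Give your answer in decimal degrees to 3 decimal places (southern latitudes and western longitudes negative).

δ = 2008.5/3440.065 = 0.583855 rad (33.4524°).
Converting: φ₁ = -0.440835 rad, θ = 1.274090 rad.
Destination latitude: φ₂ = arcsin( sin φ₁ cos δ + cos φ₁ sin δ cos θ ) = arcsin(-0.210250) = -12.137°.
For the longitude increment, Δλ = atan2( sin θ sin δ cos φ₁, cos δ − sin φ₁ sin φ₂ ) = atan2(0.476759, 0.744631) = 32.630°.
λ₂ = -174.507° + 32.630° = -141.877°.

latitude -12.137°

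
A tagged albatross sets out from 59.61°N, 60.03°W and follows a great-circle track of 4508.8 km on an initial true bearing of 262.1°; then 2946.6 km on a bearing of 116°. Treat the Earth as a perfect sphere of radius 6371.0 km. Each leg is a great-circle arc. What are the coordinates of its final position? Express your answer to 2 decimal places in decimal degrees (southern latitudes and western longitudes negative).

Apply the spherical direct solution leg by leg, carrying full precision between legs.
Leg 1: from (59.61°, -60.03°), δ = 4508.8/6371 = 0.707707 rad, θ = 262.1° → φ = 37.61°, λ = -114.40°.
Leg 2: from (37.61°, -114.40°), δ = 2946.6/6371 = 0.462502 rad, θ = 116° → φ = 23.03°, λ = -88.57°.

latitude 23.03°, longitude -88.57°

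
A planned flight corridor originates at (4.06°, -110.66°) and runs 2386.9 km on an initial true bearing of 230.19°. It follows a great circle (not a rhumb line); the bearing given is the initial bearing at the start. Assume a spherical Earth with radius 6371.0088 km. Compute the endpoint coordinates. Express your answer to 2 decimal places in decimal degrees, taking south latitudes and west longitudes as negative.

Angular distance δ = d/R = 2386.9 / 6371.0088 = 0.374650 rad.
Start latitude φ₁ = 0.070860 rad; initial bearing θ = 4.017573 rad.
sin φ₂ = sin φ₁ cos δ + cos φ₁ sin δ cos θ = (0.070801)(0.930636) + (0.997490)(0.365947)(-0.640244) = -0.167817
φ₂ = asin(-0.167817) = -0.168615 rad = -9.66°.
Δλ = atan2( sin θ sin δ cos φ₁ , cos δ − sin φ₁ sin φ₂ ) = atan2(-0.280405, 0.942517) = -0.289167 rad = -16.57°.
λ₂ = λ₁ + Δλ = -127.23°.

latitude -9.66°, longitude -127.23°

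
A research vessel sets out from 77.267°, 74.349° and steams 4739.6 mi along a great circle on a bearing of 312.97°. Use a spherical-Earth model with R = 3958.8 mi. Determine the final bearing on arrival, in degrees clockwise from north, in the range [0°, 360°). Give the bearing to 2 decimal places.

final bearing 190.70°

Angular distance δ = d/R = 4739.6 / 3958.8 = 1.197231 rad.
Converting: φ₁ = 1.348564 rad, θ = 5.462357 rad.
sin φ₂ = sin φ₁ cos δ + cos φ₁ sin δ cos θ = (0.975408)(0.364937) + (0.220408)(0.931032)(0.681615) = 0.495834
φ₂ = asin(0.495834) = 0.518795 rad = 29.725°.
For the longitude increment, Δλ = atan2( sin θ sin δ cos φ₁, cos δ − sin φ₁ sin φ₂ ) = atan2(-0.150152, -0.118704) = -128.328°.
λ₂ = 74.349° + -128.328° = -53.979°.
The forward bearing on arrival equals the back-azimuth from the destination plus 180°.
Back-azimuth from P₂ (29.72°, -53.98°) to P₁ (77.27°, 74.35°), with Δλ' = λ₁ − λ₂ = 128.33°: atan2( sin Δλ' cos φ₁ , cos φ₂ sin φ₁ − sin φ₂ cos φ₁ cos Δλ' ) = 10.70°.
Final bearing = (10.70° + 180°) mod 360° = 190.70°.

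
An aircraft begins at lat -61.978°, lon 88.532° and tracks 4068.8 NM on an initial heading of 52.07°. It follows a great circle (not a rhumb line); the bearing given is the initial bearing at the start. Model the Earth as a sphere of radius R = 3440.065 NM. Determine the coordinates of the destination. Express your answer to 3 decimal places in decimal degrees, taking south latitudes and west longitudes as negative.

Angular distance δ = d/R = 4068.8 / 3440.065 = 1.182768 rad.
With φ₁ = -61.978° = -1.081720 rad and θ = 52.07° = 0.908793 rad:
Destination latitude: φ₂ = arcsin( sin φ₁ cos δ + cos φ₁ sin δ cos θ ) = arcsin(-0.066685) = -3.824°.
Δλ = atan2( sin θ sin δ cos φ₁ , cos δ − sin φ₁ sin φ₂ ) = atan2(0.343020, 0.319496) = 0.820889 rad = 47.033°.
Hence λ₂ = 88.532° + 47.033° = 135.565°.

latitude -3.824°, longitude 135.565°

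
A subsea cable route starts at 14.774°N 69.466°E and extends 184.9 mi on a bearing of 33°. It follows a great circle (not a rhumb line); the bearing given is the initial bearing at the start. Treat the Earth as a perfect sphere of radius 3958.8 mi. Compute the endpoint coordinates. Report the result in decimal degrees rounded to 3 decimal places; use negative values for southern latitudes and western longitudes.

The arc subtends δ = 184.9/3958.8 = 0.046706 rad at the centre.
Start latitude φ₁ = 0.257855 rad; initial bearing θ = 0.575959 rad.
Applying the spherical law of cosines for sides, sin φ₂ = sin φ₁ cos δ + cos φ₁ sin δ cos θ = 0.292591, so φ₂ = 17.013°.
Δλ = atan2( sin θ sin δ cos φ₁ , cos δ − sin φ₁ sin φ₂ ) = atan2(0.024588, 0.924297) = 0.026596 rad = 1.524°.
Hence λ₂ = 69.466° + 1.524° = 70.990°.

latitude 17.013°, longitude 70.990°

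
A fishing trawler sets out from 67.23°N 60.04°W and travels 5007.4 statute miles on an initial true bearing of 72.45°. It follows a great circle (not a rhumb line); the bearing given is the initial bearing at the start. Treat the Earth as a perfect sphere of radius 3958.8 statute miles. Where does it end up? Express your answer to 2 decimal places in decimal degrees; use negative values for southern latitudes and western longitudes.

latitude 22.89°, longitude 39.24°

δ = 5007.4/3958.8 = 1.264878 rad (72.4722°).
Converting: φ₁ = 1.173385 rad, θ = 1.264491 rad.
Applying the spherical law of cosines for sides, sin φ₂ = sin φ₁ cos δ + cos φ₁ sin δ cos θ = 0.388984, so φ₂ = 22.89°.
Δλ = atan2( sin θ sin δ cos φ₁ , cos δ − sin φ₁ sin φ₂ ) = atan2(0.351885, -0.057500) = 1.732771 rad = 99.28°.
λ₂ = -60.04° + 99.28° = 39.24°.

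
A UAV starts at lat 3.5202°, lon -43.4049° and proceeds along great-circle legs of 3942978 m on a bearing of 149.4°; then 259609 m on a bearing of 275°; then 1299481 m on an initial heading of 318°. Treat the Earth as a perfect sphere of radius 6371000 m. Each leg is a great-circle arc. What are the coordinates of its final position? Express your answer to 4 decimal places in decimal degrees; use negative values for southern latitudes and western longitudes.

Apply the spherical direct solution leg by leg, carrying full precision between legs.
Leg 1: from (3.5202°, -43.4049°), δ = 3942978/6371000 = 0.618895 rad, θ = 149.4° → φ = -26.6406°, λ = -24.1126°.
Leg 2: from (-26.6406°, -24.1126°), δ = 259609/6371000 = 0.040749 rad, θ = 275° → φ = -26.4135°, λ = -26.7097°.
Leg 3: from (-26.4135°, -26.7097°), δ = 1299481/6371000 = 0.203968 rad, θ = 318° → φ = -17.5063°, λ = -34.8802°.

latitude -17.5063°, longitude -34.8802°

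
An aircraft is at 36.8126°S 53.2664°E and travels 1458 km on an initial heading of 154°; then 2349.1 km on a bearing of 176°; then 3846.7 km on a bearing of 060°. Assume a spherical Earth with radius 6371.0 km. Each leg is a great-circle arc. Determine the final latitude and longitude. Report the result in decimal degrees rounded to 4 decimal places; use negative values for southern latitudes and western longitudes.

latitude -42.0792°, longitude 107.4423°

Apply the spherical direct solution leg by leg, carrying full precision between legs.
Leg 1: from (-36.8126°, 53.2664°), δ = 1458/6371 = 0.228849 rad, θ = 154° → φ = -48.3155°, λ = 61.8666°.
Leg 2: from (-48.3155°, 61.8666°), δ = 2349.1/6371 = 0.368718 rad, θ = 176° → φ = -69.3464°, λ = 65.9541°.
Leg 3: from (-69.3464°, 65.9541°), δ = 3846.7/6371 = 0.603783 rad, θ = 60° → φ = -42.0792°, λ = 107.4423°.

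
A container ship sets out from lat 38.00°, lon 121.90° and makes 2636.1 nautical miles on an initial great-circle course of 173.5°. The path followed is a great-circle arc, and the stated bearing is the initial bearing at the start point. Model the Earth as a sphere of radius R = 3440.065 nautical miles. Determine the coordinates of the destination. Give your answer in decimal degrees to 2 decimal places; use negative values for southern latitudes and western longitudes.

latitude -5.70°, longitude 126.42°

Angular distance δ = d/R = 2636.1 / 3440.065 = 0.766294 rad.
Start latitude φ₁ = 0.663225 rad; initial bearing θ = 3.028146 rad.
Destination latitude: φ₂ = arcsin( sin φ₁ cos δ + cos φ₁ sin δ cos θ ) = arcsin(-0.099373) = -5.70°.
Then Δλ = atan2(0.061861, 0.781666) = 0.078976 rad, from sin θ sin δ cos φ₁ over cos δ − sin φ₁ sin φ₂.
λ₂ = λ₁ + Δλ = 126.42°.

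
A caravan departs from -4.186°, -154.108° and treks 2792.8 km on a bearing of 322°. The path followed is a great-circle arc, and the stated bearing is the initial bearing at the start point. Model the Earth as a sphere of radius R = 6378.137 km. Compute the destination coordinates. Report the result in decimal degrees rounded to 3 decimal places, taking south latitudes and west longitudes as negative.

latitude 15.493°, longitude -169.825°

Central angle δ = d/R = 0.437871 rad.
Start latitude φ₁ = -0.073059 rad; initial bearing θ = 5.619960 rad.
Applying the spherical law of cosines for sides, sin φ₂ = sin φ₁ cos δ + cos φ₁ sin δ cos θ = 0.267127, so φ₂ = 15.493°.
Then Δλ = atan2(-0.260352, 0.925155) = -0.274319 rad, from sin θ sin δ cos φ₁ over cos δ − sin φ₁ sin φ₂.
Hence λ₂ = -154.108° + -15.717° = -169.825°.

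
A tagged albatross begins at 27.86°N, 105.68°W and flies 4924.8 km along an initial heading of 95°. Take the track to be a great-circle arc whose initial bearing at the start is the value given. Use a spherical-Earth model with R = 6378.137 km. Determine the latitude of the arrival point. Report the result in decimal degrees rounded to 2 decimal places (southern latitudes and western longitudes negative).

Central angle δ = d/R = 0.772138 rad.
Converting: φ₁ = 0.486249 rad, θ = 1.658063 rad.
sin φ₂ = sin φ₁ cos δ + cos φ₁ sin δ cos θ = (0.467313)(0.716421) + (0.884092)(0.697668)(-0.087156) = 0.281035
φ₂ = asin(0.281035) = 0.284872 rad = 16.32°.
For the longitude increment, Δλ = atan2( sin θ sin δ cos φ₁, cos δ − sin φ₁ sin φ₂ ) = atan2(0.614456, 0.585090) = 46.40°.
Hence λ₂ = -105.68° + 46.40° = -59.28°.

latitude 16.32°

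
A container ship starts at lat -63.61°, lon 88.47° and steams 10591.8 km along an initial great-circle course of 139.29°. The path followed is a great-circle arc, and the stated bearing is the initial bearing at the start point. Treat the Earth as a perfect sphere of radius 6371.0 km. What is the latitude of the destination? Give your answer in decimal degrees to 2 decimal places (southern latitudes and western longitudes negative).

Angular distance δ = d/R = 10591.8 / 6371 = 1.662502 rad.
Converting: φ₁ = -1.110204 rad, θ = 2.431069 rad.
Applying the spherical law of cosines for sides, sin φ₂ = sin φ₁ cos δ + cos φ₁ sin δ cos θ = -0.253474, so φ₂ = -14.68°.
For the longitude increment, Δλ = atan2( sin θ sin δ cos φ₁, cos δ − sin φ₁ sin φ₂ ) = atan2(0.288685, -0.318637) = 137.82°.
λ₂ = 88.47° + 137.82° = 226.29°, normalized to (−180°, 180°] → -133.71°.

latitude -14.68°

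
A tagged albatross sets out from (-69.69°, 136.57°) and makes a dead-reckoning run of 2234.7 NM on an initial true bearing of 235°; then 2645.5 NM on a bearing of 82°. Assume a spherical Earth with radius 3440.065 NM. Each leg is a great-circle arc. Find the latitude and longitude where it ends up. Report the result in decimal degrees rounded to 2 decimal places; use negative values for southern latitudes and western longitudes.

latitude -35.10°, longitude 98.25°

Apply the spherical direct solution leg by leg, carrying full precision between legs.
Leg 1: from (-69.69°, 136.57°), δ = 2234.7/3440.065 = 0.649610 rad, θ = 235° → φ = -60.14°, λ = 40.93°.
Leg 2: from (-60.14°, 40.93°), δ = 2645.5/3440.065 = 0.769026 rad, θ = 82° → φ = -35.10°, λ = 98.25°.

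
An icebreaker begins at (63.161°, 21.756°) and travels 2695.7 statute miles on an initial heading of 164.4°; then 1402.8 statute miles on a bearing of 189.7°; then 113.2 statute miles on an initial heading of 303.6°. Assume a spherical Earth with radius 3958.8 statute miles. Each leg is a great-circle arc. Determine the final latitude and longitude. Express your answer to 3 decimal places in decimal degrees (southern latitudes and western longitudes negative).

latitude 5.667°, longitude 27.770°

Apply the spherical direct solution leg by leg, carrying full precision between legs.
Leg 1: from (63.161°, 21.756°), δ = 2695.7/3958.8 = 0.680939 rad, θ = 164.4° → φ = 24.805°, λ = 32.504°.
Leg 2: from (24.805°, 32.504°), δ = 1402.8/3958.8 = 0.354350 rad, θ = 189.7° → φ = 4.761°, λ = 29.141°.
Leg 3: from (4.761°, 29.141°), δ = 113.2/3958.8 = 0.028595 rad, θ = 303.6° → φ = 5.667°, λ = 27.770°.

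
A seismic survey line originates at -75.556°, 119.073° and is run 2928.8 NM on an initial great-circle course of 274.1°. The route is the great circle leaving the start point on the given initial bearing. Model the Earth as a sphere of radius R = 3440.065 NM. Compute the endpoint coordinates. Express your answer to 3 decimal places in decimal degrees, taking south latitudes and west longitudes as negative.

δ = 2928.8/3440.065 = 0.851379 rad (48.7804°).
Converting: φ₁ = -1.318701 rad, θ = 4.783947 rad.
Destination latitude: φ₂ = arcsin( sin φ₁ cos δ + cos φ₁ sin δ cos θ ) = arcsin(-0.624704) = -38.660°.
Then Δλ = atan2(-0.187141, 0.053988) = -1.289933 rad, from sin θ sin δ cos φ₁ over cos δ − sin φ₁ sin φ₂.
Hence λ₂ = 119.073° + -73.908° = 45.165°.

latitude -38.660°, longitude 45.165°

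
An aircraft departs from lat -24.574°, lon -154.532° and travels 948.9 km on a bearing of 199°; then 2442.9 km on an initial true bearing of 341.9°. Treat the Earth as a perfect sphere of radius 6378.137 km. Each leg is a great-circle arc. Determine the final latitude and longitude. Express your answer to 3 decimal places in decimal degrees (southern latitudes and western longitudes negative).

latitude -11.562°, longitude -164.622°

Apply the spherical direct solution leg by leg, carrying full precision between legs.
Leg 1: from (-24.574°, -154.532°), δ = 948.9/6378.137 = 0.148774 rad, θ = 199° → φ = -32.597°, λ = -157.816°.
Leg 2: from (-32.597°, -157.816°), δ = 2442.9/6378.137 = 0.383012 rad, θ = 341.9° → φ = -11.562°, λ = -164.622°.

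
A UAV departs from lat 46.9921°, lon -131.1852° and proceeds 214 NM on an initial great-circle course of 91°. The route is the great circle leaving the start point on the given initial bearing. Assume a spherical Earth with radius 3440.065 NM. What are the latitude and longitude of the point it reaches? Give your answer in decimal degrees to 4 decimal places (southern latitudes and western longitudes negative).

Central angle δ = d/R = 0.062208 rad.
Start latitude φ₁ = 0.820167 rad; initial bearing θ = 1.588250 rad.
Destination latitude: φ₂ = arcsin( sin φ₁ cos δ + cos φ₁ sin δ cos θ ) = arcsin(0.729105) = 46.8114°.
Then Δλ = atan2(0.042398, 0.464901) = 0.090947 rad, from sin θ sin δ cos φ₁ over cos δ − sin φ₁ sin φ₂.
λ₂ = λ₁ + Δλ = -125.9743°.

latitude 46.8114°, longitude -125.9743°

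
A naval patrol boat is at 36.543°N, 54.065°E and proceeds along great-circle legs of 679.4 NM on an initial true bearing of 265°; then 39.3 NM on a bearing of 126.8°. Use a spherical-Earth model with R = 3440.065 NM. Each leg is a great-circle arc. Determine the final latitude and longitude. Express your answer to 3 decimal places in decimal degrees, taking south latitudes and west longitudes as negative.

Apply the spherical direct solution leg by leg, carrying full precision between legs.
Leg 1: from (36.543°, 54.065°), δ = 679.4/3440.065 = 0.197496 rad, θ = 265° → φ = 34.758°, λ = 40.301°.
Leg 2: from (34.758°, 40.301°), δ = 39.3/3440.065 = 0.011424 rad, θ = 126.8° → φ = 34.364°, λ = 40.936°.

latitude 34.364°, longitude 40.936°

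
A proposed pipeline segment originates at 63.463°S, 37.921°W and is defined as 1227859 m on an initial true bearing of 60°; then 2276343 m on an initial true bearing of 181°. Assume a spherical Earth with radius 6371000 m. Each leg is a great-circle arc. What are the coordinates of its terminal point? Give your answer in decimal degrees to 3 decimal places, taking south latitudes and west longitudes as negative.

latitude -77.111°, longitude -21.929°

Apply the spherical direct solution leg by leg, carrying full precision between legs.
Leg 1: from (-63.463°, -37.921°), δ = 1227859/6371000 = 0.192726 rad, θ = 60° → φ = -56.647°, λ = -20.361°.
Leg 2: from (-56.647°, -20.361°), δ = 2276343/6371000 = 0.357298 rad, θ = 181° → φ = -77.111°, λ = -21.929°.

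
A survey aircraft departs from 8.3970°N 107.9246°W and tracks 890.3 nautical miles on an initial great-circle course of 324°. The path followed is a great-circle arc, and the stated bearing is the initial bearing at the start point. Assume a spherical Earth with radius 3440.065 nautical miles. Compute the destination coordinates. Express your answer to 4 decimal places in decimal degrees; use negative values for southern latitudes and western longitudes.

latitude 20.2426°, longitude -117.1507°

Central angle δ = d/R = 0.258803 rad.
Converting: φ₁ = 0.146555 rad, θ = 5.654867 rad.
Applying the spherical law of cosines for sides, sin φ₂ = sin φ₁ cos δ + cos φ₁ sin δ cos θ = 0.345995, so φ₂ = 20.2426°.
Δλ = atan2( sin θ sin δ cos φ₁ , cos δ − sin φ₁ sin φ₂ ) = atan2(-0.148816, 0.916171) = -0.161026 rad = -9.2261°.
λ₂ = -107.9246° + -9.2261° = -117.1507°.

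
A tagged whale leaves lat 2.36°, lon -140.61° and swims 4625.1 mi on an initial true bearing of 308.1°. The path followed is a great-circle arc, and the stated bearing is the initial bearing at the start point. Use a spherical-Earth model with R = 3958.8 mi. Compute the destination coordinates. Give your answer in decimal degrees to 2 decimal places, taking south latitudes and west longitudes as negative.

latitude 35.69°, longitude 156.33°

The arc subtends δ = 4625.1/3958.8 = 1.168309 rad at the centre.
With φ₁ = 2.36° = 0.041190 rad and θ = 308.1° = 5.377359 rad:
sin φ₂ = sin φ₁ cos δ + cos φ₁ sin δ cos θ = (0.041178)(0.391709) + (0.999152)(0.920089)(0.617036) = 0.583376
φ₂ = asin(0.583376) = 0.622880 rad = 35.69°.
Then Δλ = atan2(-0.723436, 0.367686) = -1.100571 rad, from sin θ sin δ cos φ₁ over cos δ − sin φ₁ sin φ₂.
λ₂ = -140.61° + -63.06° = -203.67°, normalized to (−180°, 180°] → 156.33°.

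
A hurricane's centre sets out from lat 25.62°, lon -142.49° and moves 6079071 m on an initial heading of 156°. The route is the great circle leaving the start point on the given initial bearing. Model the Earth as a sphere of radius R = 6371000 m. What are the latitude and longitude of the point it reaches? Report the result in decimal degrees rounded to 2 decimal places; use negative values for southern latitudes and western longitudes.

latitude -24.96°, longitude -121.02°

δ = 6079071/6371000 = 0.954178 rad (54.6704°).
Converting: φ₁ = 0.447153 rad, θ = 2.722714 rad.
sin φ₂ = sin φ₁ cos δ + cos φ₁ sin δ cos θ = (0.432401)(0.578279) + (0.901682)(0.815839)(-0.913545) = -0.421980
φ₂ = asin(-0.421980) = -0.435629 rad = -24.96°.
Δλ = atan2( sin θ sin δ cos φ₁ , cos δ − sin φ₁ sin φ₂ ) = atan2(0.299206, 0.760744) = 0.374724 rad = 21.47°.
Hence λ₂ = -142.49° + 21.47° = -121.02°.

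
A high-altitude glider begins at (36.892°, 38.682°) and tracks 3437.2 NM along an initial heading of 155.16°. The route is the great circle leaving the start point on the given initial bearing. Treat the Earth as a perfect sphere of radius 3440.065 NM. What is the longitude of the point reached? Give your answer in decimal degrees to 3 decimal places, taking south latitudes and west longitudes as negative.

longitude 60.315°

Angular distance δ = d/R = 3437.2 / 3440.065 = 0.999167 rad.
With φ₁ = 36.892° = 0.643887 rad and θ = 155.16° = 2.708053 rad:
sin φ₂ = sin φ₁ cos δ + cos φ₁ sin δ cos θ = (0.600309)(0.541003) + (0.799768)(0.841021)(-0.907484) = -0.285625
φ₂ = asin(-0.285625) = -0.289659 rad = -16.596°.
For the longitude increment, Δλ = atan2( sin θ sin δ cos φ₁, cos δ − sin φ₁ sin φ₂ ) = atan2(0.282559, 0.712466) = 21.633°.
λ₂ = λ₁ + Δλ = 60.315°.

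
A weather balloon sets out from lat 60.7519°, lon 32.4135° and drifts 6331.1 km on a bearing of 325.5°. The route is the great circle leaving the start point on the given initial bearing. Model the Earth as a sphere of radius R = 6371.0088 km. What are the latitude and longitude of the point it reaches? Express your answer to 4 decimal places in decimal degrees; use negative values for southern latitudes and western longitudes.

latitude 54.4362°, longitude -92.8839°

Central angle δ = d/R = 0.993736 rad.
Converting: φ₁ = 1.060321 rad, θ = 5.681047 rad.
Destination latitude: φ₂ = arcsin( sin φ₁ cos δ + cos φ₁ sin δ cos θ ) = arcsin(0.813469) = 54.4362°.
For the longitude increment, Δλ = atan2( sin θ sin δ cos φ₁, cos δ − sin φ₁ sin φ₂ ) = atan2(-0.231929, -0.164199) = -125.2974°.
λ₂ = λ₁ + Δλ = -92.8839°.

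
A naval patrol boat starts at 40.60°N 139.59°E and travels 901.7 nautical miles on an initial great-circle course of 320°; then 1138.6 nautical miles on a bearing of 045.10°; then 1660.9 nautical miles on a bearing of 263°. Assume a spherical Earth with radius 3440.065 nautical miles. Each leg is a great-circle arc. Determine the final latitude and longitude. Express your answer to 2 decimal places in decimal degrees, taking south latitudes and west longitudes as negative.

latitude 48.87°, longitude 108.78°

Apply the spherical direct solution leg by leg, carrying full precision between legs.
Leg 1: from (40.60°, 139.59°), δ = 901.7/3440.065 = 0.262117 rad, θ = 320° → φ = 51.19°, λ = 124.18°.
Leg 2: from (51.19°, 124.18°), δ = 1138.6/3440.065 = 0.330982 rad, θ = 45.1° → φ = 61.73°, λ = 153.26°.
Leg 3: from (61.73°, 153.26°), δ = 1660.9/3440.065 = 0.482811 rad, θ = 263° → φ = 48.87°, λ = 108.78°.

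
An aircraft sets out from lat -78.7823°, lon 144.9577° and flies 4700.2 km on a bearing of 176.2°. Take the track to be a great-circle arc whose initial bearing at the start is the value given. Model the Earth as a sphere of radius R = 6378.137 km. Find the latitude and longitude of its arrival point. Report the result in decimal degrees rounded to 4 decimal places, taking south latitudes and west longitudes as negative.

latitude -58.9631°, longitude -39.9977°

Central angle δ = d/R = 0.736924 rad.
Start latitude φ₁ = -1.375011 rad; initial bearing θ = 3.075270 rad.
Applying the spherical law of cosines for sides, sin φ₂ = sin φ₁ cos δ + cos φ₁ sin δ cos θ = -0.856836, so φ₂ = -58.9631°.
Then Δλ = atan2(0.008664, -0.099927) = 3.055104 rad, from sin θ sin δ cos φ₁ over cos δ − sin φ₁ sin φ₂.
λ₂ = 144.9577° + 175.0446° = 320.0023°, normalized to (−180°, 180°] → -39.9977°.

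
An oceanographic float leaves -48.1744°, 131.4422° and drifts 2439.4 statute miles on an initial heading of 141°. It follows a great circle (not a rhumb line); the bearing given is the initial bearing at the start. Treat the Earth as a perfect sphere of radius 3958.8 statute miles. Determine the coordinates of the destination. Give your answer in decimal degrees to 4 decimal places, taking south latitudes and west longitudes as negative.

latitude -65.1816°, longitude -168.5036°

Central angle δ = d/R = 0.616197 rad.
With φ₁ = -48.1744° = -0.840802 rad and θ = 141° = 2.460914 rad:
Destination latitude: φ₂ = arcsin( sin φ₁ cos δ + cos φ₁ sin δ cos θ ) = arcsin(-0.907643) = -65.1816°.
Then Δλ = atan2(0.242543, 0.139727) = 1.048144 rad, from sin θ sin δ cos φ₁ over cos δ − sin φ₁ sin φ₂.
λ₂ = 131.4422° + 60.0542° = 191.4964°, normalized to (−180°, 180°] → -168.5036°.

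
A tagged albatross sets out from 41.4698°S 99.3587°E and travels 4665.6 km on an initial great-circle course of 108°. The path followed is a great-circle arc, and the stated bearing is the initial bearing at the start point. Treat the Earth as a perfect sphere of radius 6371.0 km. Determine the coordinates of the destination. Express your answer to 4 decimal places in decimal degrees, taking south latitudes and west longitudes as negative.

Central angle δ = d/R = 0.732318 rad.
Start latitude φ₁ = -0.723785 rad; initial bearing θ = 1.884956 rad.
sin φ₂ = sin φ₁ cos δ + cos φ₁ sin δ cos θ = (-0.662225)(0.743626) + (0.749305)(0.668595)(-0.309017) = -0.647260
φ₂ = asin(-0.647260) = -0.703984 rad = -40.3353°.
Δλ = atan2( sin θ sin δ cos φ₁ , cos δ − sin φ₁ sin φ₂ ) = atan2(0.476462, 0.314995) = 0.986649 rad = 56.5309°.
λ₂ = 99.3587° + 56.5309° = 155.8896°.

latitude -40.3353°, longitude 155.8896°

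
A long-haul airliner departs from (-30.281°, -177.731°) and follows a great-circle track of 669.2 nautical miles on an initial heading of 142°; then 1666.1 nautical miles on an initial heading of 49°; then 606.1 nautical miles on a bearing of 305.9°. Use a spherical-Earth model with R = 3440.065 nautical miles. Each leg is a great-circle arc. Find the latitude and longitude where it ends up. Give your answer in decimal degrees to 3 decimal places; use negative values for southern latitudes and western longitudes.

latitude -12.339°, longitude -155.567°

Apply the spherical direct solution leg by leg, carrying full precision between legs.
Leg 1: from (-30.281°, -177.731°), δ = 669.2/3440.065 = 0.194531 rad, θ = 142° → φ = -38.776°, λ = -168.950°.
Leg 2: from (-38.776°, -168.950°), δ = 1666.1/3440.065 = 0.484322 rad, θ = 49° → φ = -18.428°, λ = -147.210°.
Leg 3: from (-18.428°, -147.210°), δ = 606.1/3440.065 = 0.176189 rad, θ = 305.9° → φ = -12.339°, λ = -155.567°.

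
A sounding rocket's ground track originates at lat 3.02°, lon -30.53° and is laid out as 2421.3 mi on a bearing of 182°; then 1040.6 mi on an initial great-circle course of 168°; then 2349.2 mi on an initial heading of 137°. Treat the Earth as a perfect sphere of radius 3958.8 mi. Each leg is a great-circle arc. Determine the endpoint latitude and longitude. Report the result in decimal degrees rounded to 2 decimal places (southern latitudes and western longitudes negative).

latitude -62.08°, longitude 27.17°

Apply the spherical direct solution leg by leg, carrying full precision between legs.
Leg 1: from (3.02°, -30.53°), δ = 2421.3/3958.8 = 0.611625 rad, θ = 182° → φ = -32.00°, λ = -31.88°.
Leg 2: from (-32.00°, -31.88°), δ = 1040.6/3958.8 = 0.262857 rad, θ = 168° → φ = -46.66°, λ = -27.37°.
Leg 3: from (-46.66°, -27.37°), δ = 2349.2/3958.8 = 0.593412 rad, θ = 137° → φ = -62.08°, λ = 27.17°.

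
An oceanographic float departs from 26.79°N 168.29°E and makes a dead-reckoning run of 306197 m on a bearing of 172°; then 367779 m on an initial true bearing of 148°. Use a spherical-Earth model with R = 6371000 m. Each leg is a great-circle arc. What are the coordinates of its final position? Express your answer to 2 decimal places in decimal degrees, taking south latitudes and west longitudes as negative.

latitude 21.25°, longitude 170.59°

Apply the spherical direct solution leg by leg, carrying full precision between legs.
Leg 1: from (26.79°, 168.29°), δ = 306197/6371000 = 0.048061 rad, θ = 172° → φ = 24.06°, λ = 168.71°.
Leg 2: from (24.06°, 168.71°), δ = 367779/6371000 = 0.057727 rad, θ = 148° → φ = 21.25°, λ = 170.59°.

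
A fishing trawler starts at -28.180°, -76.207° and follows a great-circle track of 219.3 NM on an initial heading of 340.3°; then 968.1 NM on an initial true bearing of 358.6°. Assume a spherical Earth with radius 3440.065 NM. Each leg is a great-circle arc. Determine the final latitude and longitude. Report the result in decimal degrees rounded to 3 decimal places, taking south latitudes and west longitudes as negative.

Apply the spherical direct solution leg by leg, carrying full precision between legs.
Leg 1: from (-28.180°, -76.207°), δ = 219.3/3440.065 = 0.063749 rad, θ = 340.3° → φ = -24.735°, λ = -77.562°.
Leg 2: from (-24.735°, -77.562°), δ = 968.1/3440.065 = 0.281419 rad, θ = 358.6° → φ = -8.615°, λ = -77.955°.

latitude -8.615°, longitude -77.955°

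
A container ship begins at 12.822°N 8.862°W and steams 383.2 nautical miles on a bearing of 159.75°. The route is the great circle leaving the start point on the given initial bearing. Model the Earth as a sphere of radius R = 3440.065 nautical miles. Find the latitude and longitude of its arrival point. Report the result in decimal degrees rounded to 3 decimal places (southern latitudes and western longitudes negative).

latitude 6.826°, longitude -6.641°

The arc subtends δ = 383.2/3440.065 = 0.111393 rad at the centre.
With φ₁ = 12.822° = 0.223786 rad and θ = 159.75° = 2.788163 rad:
sin φ₂ = sin φ₁ cos δ + cos φ₁ sin δ cos θ = (0.221923)(0.993802) + (0.975064)(0.111163)(-0.938191) = 0.118856
φ₂ = asin(0.118856) = 0.119138 rad = 6.826°.
Then Δλ = atan2(0.037516, 0.967425) = 0.038760 rad, from sin θ sin δ cos φ₁ over cos δ − sin φ₁ sin φ₂.
λ₂ = λ₁ + Δλ = -6.641°.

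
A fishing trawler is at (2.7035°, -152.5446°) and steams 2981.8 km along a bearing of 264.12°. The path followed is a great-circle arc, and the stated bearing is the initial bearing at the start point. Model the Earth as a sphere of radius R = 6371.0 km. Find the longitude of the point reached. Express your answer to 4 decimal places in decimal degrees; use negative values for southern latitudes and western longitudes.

longitude -179.2085°

The arc subtends δ = 2981.8/6371 = 0.468027 rad at the centre.
Converting: φ₁ = 0.047185 rad, θ = 4.609764 rad.
Applying the spherical law of cosines for sides, sin φ₂ = sin φ₁ cos δ + cos φ₁ sin δ cos θ = -0.004069, so φ₂ = -0.2332°.
For the longitude increment, Δλ = atan2( sin θ sin δ cos φ₁, cos δ − sin φ₁ sin φ₂ ) = atan2(-0.448253, 0.892652) = -26.6639°.
Hence λ₂ = -152.5446° + -26.6639° = -179.2085°.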